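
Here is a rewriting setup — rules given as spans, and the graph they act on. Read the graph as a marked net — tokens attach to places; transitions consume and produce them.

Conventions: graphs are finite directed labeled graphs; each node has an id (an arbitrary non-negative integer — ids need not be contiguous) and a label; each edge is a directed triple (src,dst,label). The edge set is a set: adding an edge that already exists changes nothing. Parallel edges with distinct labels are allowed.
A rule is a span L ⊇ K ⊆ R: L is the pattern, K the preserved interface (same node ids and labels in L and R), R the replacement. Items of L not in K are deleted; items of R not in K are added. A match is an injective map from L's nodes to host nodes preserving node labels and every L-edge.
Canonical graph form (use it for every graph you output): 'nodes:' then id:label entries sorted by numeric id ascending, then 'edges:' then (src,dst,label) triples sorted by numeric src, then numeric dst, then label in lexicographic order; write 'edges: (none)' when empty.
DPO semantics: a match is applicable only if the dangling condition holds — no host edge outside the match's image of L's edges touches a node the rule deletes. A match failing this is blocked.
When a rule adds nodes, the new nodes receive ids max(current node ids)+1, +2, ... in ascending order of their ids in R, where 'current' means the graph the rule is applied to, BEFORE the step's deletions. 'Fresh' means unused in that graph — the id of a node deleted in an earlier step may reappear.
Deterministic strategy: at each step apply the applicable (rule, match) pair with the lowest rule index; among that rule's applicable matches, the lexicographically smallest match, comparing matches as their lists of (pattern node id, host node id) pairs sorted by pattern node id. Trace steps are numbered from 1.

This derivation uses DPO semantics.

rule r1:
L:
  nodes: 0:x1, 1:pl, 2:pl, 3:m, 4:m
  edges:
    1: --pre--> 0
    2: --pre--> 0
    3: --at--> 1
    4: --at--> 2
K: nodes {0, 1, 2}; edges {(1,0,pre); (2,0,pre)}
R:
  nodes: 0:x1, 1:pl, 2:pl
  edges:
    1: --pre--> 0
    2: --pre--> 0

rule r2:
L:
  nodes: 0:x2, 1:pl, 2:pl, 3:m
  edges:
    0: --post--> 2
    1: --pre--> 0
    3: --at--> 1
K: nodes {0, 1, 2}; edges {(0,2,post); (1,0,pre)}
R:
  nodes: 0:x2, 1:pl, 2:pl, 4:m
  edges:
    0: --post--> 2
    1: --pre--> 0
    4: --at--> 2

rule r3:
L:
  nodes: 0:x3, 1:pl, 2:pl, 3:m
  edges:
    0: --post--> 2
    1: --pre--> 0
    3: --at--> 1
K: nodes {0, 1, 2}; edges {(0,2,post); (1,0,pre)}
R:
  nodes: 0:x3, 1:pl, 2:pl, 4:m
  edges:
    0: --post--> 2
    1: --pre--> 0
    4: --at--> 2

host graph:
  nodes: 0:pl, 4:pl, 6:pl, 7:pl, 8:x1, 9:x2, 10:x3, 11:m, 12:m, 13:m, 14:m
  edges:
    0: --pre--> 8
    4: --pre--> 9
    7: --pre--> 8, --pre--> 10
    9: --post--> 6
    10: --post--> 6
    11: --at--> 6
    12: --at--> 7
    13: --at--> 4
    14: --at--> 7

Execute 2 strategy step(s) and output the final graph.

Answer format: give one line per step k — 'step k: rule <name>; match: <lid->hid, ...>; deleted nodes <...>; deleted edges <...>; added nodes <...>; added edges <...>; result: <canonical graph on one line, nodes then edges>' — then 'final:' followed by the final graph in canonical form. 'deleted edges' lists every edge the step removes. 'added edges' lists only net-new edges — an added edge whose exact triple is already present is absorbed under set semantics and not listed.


step 1: rule r2; match: 0->9, 1->4, 2->6, 3->13; deleted nodes 13; deleted edges (13,4,at); added nodes 15; added edges (15,6,at); result: nodes: 0:pl, 4:pl, 6:pl, 7:pl, 8:x1, 9:x2, 10:x3, 11:m, 12:m, 14:m, 15:m edges: (0,8,pre); (4,9,pre); (7,8,pre); (7,10,pre); (9,6,post); (10,6,post); (11,6,at); (12,7,at); (14,7,at); (15,6,at)
step 2: rule r3; match: 0->10, 1->7, 2->6, 3->12; deleted nodes 12; deleted edges (12,7,at); added nodes 16; added edges (16,6,at); result: nodes: 0:pl, 4:pl, 6:pl, 7:pl, 8:x1, 9:x2, 10:x3, 11:m, 14:m, 15:m, 16:m edges: (0,8,pre); (4,9,pre); (7,8,pre); (7,10,pre); (9,6,post); (10,6,post); (11,6,at); (14,7,at); (15,6,at); (16,6,at)
final:
nodes: 0:pl, 4:pl, 6:pl, 7:pl, 8:x1, 9:x2, 10:x3, 11:m, 14:m, 15:m, 16:m
edges: (0,8,pre); (4,9,pre); (7,8,pre); (7,10,pre); (9,6,post); (10,6,post); (11,6,at); (14,7,at); (15,6,at); (16,6,at)


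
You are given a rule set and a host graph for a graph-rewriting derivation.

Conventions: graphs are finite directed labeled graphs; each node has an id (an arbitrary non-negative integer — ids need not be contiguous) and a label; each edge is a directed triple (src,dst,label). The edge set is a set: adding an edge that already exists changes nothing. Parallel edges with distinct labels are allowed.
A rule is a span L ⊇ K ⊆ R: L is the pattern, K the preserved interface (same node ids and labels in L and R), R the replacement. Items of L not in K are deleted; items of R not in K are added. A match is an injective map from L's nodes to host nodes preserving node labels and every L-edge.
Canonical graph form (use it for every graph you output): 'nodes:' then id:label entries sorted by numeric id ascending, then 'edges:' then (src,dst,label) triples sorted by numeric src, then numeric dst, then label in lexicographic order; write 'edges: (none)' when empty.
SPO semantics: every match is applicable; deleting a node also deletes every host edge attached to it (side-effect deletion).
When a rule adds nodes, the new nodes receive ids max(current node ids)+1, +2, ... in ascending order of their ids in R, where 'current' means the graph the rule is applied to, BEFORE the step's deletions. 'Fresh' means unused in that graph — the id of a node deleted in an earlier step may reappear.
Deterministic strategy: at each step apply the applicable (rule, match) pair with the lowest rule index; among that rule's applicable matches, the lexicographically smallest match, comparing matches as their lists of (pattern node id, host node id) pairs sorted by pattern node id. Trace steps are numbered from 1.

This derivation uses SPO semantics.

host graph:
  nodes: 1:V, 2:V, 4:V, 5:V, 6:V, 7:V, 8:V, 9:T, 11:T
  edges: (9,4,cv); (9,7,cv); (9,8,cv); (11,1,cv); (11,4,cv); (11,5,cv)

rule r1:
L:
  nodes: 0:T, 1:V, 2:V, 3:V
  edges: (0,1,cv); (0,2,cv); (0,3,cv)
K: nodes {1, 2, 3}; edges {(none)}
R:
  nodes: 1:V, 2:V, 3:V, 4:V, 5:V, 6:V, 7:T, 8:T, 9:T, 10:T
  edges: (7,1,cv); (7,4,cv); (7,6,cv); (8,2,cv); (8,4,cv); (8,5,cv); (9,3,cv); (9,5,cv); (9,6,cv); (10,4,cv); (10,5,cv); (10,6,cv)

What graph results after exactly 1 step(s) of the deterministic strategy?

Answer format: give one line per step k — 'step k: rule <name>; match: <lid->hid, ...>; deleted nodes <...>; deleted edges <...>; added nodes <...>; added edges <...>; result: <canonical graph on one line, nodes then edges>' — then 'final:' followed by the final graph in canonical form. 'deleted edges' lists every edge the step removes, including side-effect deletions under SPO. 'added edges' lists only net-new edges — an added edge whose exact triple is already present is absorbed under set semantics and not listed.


step 1: rule r1; match: 0->9, 1->4, 2->7, 3->8; deleted nodes 9; deleted edges (9,4,cv); (9,7,cv); (9,8,cv); added nodes 12, 13, 14, 15, 16, 17, 18; added edges (15,4,cv); (15,12,cv); (15,14,cv); (16,7,cv); (16,12,cv); (16,13,cv); (17,8,cv); (17,13,cv); (17,14,cv); (18,12,cv); (18,13,cv); (18,14,cv); result: nodes: 1:V, 2:V, 4:V, 5:V, 6:V, 7:V, 8:V, 11:T, 12:V, 13:V, 14:V, 15:T, 16:T, 17:T, 18:T edges: (11,1,cv); (11,4,cv); (11,5,cv); (15,4,cv); (15,12,cv); (15,14,cv); (16,7,cv); (16,12,cv); (16,13,cv); (17,8,cv); (17,13,cv); (17,14,cv); (18,12,cv); (18,13,cv); (18,14,cv)
final:
nodes: 1:V, 2:V, 4:V, 5:V, 6:V, 7:V, 8:V, 11:T, 12:V, 13:V, 14:V, 15:T, 16:T, 17:T, 18:T
edges: (11,1,cv); (11,4,cv); (11,5,cv); (15,4,cv); (15,12,cv); (15,14,cv); (16,7,cv); (16,12,cv); (16,13,cv); (17,8,cv); (17,13,cv); (17,14,cv); (18,12,cv); (18,13,cv); (18,14,cv)


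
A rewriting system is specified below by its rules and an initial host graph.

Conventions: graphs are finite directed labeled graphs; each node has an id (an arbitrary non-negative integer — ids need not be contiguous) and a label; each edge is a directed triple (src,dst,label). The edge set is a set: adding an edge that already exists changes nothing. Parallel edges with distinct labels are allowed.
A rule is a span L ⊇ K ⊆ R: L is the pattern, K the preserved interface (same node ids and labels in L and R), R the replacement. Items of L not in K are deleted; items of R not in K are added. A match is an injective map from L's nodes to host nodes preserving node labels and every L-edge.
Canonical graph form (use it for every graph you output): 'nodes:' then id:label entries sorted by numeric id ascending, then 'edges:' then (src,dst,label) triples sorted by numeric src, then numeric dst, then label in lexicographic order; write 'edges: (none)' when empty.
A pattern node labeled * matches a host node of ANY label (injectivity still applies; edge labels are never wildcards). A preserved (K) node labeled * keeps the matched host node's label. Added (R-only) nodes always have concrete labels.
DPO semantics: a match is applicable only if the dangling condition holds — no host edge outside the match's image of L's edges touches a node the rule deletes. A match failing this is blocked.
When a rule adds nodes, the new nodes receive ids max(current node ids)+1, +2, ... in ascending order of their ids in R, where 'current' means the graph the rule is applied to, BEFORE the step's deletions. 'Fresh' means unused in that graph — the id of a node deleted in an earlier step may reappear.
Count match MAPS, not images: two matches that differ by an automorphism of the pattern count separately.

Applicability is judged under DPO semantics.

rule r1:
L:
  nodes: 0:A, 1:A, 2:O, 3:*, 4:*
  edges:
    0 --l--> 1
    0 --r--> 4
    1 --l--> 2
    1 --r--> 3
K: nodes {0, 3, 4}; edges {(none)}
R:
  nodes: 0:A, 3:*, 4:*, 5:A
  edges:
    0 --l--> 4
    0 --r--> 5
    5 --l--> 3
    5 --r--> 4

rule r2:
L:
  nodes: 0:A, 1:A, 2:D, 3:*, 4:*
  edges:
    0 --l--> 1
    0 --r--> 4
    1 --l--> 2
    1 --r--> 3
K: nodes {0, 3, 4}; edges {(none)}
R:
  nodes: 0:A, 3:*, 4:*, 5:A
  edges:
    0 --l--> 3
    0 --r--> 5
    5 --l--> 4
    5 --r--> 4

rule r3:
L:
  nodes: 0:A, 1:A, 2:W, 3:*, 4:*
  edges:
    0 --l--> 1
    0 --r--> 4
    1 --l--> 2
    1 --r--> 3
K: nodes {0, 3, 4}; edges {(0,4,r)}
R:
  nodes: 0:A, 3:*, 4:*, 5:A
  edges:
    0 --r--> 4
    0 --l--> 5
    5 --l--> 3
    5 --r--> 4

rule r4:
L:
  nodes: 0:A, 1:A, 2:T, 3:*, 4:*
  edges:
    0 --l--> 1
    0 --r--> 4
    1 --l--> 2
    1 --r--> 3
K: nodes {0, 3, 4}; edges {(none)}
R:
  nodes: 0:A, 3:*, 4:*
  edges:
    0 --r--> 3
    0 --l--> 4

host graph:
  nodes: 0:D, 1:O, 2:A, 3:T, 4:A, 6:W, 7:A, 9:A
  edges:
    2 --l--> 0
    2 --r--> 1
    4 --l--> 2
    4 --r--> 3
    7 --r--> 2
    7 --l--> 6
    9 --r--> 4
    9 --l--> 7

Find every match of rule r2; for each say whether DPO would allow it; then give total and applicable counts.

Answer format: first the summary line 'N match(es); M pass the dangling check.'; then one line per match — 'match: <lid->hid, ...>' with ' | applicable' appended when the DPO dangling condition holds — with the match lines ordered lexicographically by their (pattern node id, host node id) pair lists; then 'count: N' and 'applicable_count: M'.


1 match(es); 0 pass the dangling check.
match: 0->4, 1->2, 2->0, 3->1, 4->3
count: 1
applicable_count: 0


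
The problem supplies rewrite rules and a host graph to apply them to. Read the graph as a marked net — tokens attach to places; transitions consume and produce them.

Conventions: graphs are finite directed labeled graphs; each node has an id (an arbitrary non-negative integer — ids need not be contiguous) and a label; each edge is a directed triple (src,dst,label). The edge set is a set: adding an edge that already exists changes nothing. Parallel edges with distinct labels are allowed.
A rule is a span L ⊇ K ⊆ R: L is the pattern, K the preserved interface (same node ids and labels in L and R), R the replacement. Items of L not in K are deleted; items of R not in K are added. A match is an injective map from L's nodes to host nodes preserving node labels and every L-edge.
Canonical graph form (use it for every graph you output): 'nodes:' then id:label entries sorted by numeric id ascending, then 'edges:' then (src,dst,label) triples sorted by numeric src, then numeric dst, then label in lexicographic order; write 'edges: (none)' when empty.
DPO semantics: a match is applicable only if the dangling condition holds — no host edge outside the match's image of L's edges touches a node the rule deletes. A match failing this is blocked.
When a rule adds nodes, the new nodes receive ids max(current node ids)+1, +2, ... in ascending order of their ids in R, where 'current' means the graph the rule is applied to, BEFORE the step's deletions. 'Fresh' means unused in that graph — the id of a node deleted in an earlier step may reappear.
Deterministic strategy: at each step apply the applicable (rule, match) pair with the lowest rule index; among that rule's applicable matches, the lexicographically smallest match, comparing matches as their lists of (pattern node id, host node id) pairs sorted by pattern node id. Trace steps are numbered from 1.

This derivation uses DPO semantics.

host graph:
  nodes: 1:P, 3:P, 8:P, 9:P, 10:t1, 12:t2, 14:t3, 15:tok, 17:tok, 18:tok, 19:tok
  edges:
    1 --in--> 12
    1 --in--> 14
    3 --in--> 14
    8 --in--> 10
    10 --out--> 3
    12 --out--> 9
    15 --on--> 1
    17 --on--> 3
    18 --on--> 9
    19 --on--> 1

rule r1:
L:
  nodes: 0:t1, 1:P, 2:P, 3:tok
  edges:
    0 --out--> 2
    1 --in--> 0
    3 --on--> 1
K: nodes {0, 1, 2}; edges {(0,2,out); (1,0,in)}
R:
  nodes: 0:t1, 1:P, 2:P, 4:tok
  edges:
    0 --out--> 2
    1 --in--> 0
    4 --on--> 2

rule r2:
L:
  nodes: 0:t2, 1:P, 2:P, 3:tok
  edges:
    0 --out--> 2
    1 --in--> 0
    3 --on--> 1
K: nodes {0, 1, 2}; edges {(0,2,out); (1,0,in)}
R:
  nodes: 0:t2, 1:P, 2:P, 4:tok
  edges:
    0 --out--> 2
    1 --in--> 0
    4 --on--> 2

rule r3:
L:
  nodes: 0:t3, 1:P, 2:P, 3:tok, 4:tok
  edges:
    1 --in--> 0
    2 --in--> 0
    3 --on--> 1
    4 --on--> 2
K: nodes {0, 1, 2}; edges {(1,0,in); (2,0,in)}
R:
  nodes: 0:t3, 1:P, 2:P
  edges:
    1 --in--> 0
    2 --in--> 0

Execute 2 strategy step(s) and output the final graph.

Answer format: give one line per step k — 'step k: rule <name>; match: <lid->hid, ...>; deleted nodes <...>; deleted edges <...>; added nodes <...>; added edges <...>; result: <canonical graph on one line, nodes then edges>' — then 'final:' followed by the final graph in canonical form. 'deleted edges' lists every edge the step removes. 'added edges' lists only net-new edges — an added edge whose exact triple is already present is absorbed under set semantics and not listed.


step 1: rule r2; match: 0->12, 1->1, 2->9, 3->15; deleted nodes 15; deleted edges (15,1,on); added nodes 20; added edges (20,9,on); result: nodes: 1:P, 3:P, 8:P, 9:P, 10:t1, 12:t2, 14:t3, 17:tok, 18:tok, 19:tok, 20:tok edges: (1,12,in); (1,14,in); (3,14,in); (8,10,in); (10,3,out); (12,9,out); (17,3,on); (18,9,on); (19,1,on); (20,9,on)
step 2: rule r2; match: 0->12, 1->1, 2->9, 3->19; deleted nodes 19; deleted edges (19,1,on); added nodes 21; added edges (21,9,on); result: nodes: 1:P, 3:P, 8:P, 9:P, 10:t1, 12:t2, 14:t3, 17:tok, 18:tok, 20:tok, 21:tok edges: (1,12,in); (1,14,in); (3,14,in); (8,10,in); (10,3,out); (12,9,out); (17,3,on); (18,9,on); (20,9,on); (21,9,on)
final:
nodes: 1:P, 3:P, 8:P, 9:P, 10:t1, 12:t2, 14:t3, 17:tok, 18:tok, 20:tok, 21:tok
edges: (1,12,in); (1,14,in); (3,14,in); (8,10,in); (10,3,out); (12,9,out); (17,3,on); (18,9,on); (20,9,on); (21,9,on)


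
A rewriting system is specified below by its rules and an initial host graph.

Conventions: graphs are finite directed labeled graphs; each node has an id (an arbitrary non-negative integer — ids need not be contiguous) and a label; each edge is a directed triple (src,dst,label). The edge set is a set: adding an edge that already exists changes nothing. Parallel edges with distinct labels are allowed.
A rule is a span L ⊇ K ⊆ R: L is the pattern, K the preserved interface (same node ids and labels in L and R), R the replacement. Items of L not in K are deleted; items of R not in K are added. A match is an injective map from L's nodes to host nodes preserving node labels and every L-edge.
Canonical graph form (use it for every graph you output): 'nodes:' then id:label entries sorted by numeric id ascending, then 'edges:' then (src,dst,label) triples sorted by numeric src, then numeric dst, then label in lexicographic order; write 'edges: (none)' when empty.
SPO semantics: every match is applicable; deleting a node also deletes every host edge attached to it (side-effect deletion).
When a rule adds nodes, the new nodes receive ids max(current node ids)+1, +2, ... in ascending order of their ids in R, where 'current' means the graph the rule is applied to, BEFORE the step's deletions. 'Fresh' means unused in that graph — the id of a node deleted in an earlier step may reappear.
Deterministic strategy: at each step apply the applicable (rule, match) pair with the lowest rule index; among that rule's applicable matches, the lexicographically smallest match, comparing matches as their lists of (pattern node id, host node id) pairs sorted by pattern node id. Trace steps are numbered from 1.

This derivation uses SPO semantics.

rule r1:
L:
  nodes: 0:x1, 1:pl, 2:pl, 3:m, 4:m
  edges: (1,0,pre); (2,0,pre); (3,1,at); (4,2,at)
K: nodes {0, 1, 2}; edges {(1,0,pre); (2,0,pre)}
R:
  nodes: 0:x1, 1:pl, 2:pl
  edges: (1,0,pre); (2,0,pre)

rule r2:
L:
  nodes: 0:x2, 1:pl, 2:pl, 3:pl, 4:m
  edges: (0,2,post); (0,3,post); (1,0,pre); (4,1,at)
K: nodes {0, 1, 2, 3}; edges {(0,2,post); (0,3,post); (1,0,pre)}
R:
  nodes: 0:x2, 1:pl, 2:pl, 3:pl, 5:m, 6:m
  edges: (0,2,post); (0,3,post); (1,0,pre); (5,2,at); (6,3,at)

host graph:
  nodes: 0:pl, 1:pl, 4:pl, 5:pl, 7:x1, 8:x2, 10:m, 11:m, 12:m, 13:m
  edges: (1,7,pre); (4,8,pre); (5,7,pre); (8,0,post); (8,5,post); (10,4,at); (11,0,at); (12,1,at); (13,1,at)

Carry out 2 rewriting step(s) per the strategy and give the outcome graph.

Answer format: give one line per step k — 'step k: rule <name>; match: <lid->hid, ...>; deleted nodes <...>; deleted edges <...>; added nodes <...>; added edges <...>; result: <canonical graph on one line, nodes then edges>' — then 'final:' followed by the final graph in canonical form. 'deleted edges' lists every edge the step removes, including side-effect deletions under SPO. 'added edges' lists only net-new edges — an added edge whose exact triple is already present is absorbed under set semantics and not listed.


step 1: rule r2; match: 0->8, 1->4, 2->0, 3->5, 4->10; deleted nodes 10; deleted edges (10,4,at); added nodes 14, 15; added edges (14,0,at); (15,5,at); result: nodes: 0:pl, 1:pl, 4:pl, 5:pl, 7:x1, 8:x2, 11:m, 12:m, 13:m, 14:m, 15:m edges: (1,7,pre); (4,8,pre); (5,7,pre); (8,0,post); (8,5,post); (11,0,at); (12,1,at); (13,1,at); (14,0,at); (15,5,at)
step 2: rule r1; match: 0->7, 1->1, 2->5, 3->12, 4->15; deleted nodes 12, 15; deleted edges (12,1,at); (15,5,at); added nodes (none); added edges (none); result: nodes: 0:pl, 1:pl, 4:pl, 5:pl, 7:x1, 8:x2, 11:m, 13:m, 14:m edges: (1,7,pre); (4,8,pre); (5,7,pre); (8,0,post); (8,5,post); (11,0,at); (13,1,at); (14,0,at)
final:
nodes: 0:pl, 1:pl, 4:pl, 5:pl, 7:x1, 8:x2, 11:m, 13:m, 14:m
edges: (1,7,pre); (4,8,pre); (5,7,pre); (8,0,post); (8,5,post); (11,0,at); (13,1,at); (14,0,at)


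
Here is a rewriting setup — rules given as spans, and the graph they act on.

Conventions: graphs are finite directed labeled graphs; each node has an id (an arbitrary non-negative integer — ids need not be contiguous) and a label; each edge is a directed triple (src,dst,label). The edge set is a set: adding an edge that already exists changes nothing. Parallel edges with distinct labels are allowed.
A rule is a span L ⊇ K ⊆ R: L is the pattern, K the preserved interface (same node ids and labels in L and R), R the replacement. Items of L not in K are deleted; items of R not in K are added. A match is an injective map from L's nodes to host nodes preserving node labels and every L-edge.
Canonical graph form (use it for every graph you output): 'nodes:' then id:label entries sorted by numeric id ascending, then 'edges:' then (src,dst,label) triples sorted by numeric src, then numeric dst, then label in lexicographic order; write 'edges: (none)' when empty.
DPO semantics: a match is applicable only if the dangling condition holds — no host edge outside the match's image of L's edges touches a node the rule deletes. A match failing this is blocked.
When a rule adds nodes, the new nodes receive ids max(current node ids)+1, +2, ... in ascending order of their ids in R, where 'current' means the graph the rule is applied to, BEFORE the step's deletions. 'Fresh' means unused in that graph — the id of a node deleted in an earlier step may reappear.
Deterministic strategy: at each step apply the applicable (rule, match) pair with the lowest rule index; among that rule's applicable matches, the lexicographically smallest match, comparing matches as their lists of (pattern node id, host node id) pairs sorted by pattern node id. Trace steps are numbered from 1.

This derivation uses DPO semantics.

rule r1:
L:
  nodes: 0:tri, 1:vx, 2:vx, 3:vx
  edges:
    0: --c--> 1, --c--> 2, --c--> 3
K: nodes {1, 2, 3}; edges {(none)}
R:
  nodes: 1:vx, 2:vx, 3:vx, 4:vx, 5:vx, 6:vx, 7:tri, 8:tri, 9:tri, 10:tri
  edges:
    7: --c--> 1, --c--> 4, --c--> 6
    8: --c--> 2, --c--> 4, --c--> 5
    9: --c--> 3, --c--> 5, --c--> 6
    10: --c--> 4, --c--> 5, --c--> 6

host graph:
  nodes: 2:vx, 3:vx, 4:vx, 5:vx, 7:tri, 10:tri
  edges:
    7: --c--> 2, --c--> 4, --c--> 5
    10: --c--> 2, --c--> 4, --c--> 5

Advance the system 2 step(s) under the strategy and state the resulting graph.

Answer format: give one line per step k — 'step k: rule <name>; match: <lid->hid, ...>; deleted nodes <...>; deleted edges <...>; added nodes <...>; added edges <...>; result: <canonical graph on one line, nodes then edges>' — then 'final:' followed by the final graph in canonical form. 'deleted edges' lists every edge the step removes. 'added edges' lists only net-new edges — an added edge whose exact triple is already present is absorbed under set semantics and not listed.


step 1: rule r1; match: 0->7, 1->2, 2->4, 3->5; deleted nodes 7; deleted edges (7,2,c); (7,4,c); (7,5,c); added nodes 11, 12, 13, 14, 15, 16, 17; added edges (14,2,c); (14,11,c); (14,13,c); (15,4,c); (15,11,c); (15,12,c); (16,5,c); (16,12,c); (16,13,c); (17,11,c); (17,12,c); (17,13,c); result: nodes: 2:vx, 3:vx, 4:vx, 5:vx, 10:tri, 11:vx, 12:vx, 13:vx, 14:tri, 15:tri, 16:tri, 17:tri edges: (10,2,c); (10,4,c); (10,5,c); (14,2,c); (14,11,c); (14,13,c); (15,4,c); (15,11,c); (15,12,c); (16,5,c); (16,12,c); (16,13,c); (17,11,c); (17,12,c); (17,13,c)
step 2: rule r1; match: 0->10, 1->2, 2->4, 3->5; deleted nodes 10; deleted edges (10,2,c); (10,4,c); (10,5,c); added nodes 18, 19, 20, 21, 22, 23, 24; added edges (21,2,c); (21,18,c); (21,20,c); (22,4,c); (22,18,c); (22,19,c); (23,5,c); (23,19,c); (23,20,c); (24,18,c); (24,19,c); (24,20,c); result: nodes: 2:vx, 3:vx, 4:vx, 5:vx, 11:vx, 12:vx, 13:vx, 14:tri, 15:tri, 16:tri, 17:tri, 18:vx, 19:vx, 20:vx, 21:tri, 22:tri, 23:tri, 24:tri edges: (14,2,c); (14,11,c); (14,13,c); (15,4,c); (15,11,c); (15,12,c); (16,5,c); (16,12,c); (16,13,c); (17,11,c); (17,12,c); (17,13,c); (21,2,c); (21,18,c); (21,20,c); (22,4,c); (22,18,c); (22,19,c); (23,5,c); (23,19,c); (23,20,c); (24,18,c); (24,19,c); (24,20,c)
final:
nodes: 2:vx, 3:vx, 4:vx, 5:vx, 11:vx, 12:vx, 13:vx, 14:tri, 15:tri, 16:tri, 17:tri, 18:vx, 19:vx, 20:vx, 21:tri, 22:tri, 23:tri, 24:tri
edges: (14,2,c); (14,11,c); (14,13,c); (15,4,c); (15,11,c); (15,12,c); (16,5,c); (16,12,c); (16,13,c); (17,11,c); (17,12,c); (17,13,c); (21,2,c); (21,18,c); (21,20,c); (22,4,c); (22,18,c); (22,19,c); (23,5,c); (23,19,c); (23,20,c); (24,18,c); (24,19,c); (24,20,c)


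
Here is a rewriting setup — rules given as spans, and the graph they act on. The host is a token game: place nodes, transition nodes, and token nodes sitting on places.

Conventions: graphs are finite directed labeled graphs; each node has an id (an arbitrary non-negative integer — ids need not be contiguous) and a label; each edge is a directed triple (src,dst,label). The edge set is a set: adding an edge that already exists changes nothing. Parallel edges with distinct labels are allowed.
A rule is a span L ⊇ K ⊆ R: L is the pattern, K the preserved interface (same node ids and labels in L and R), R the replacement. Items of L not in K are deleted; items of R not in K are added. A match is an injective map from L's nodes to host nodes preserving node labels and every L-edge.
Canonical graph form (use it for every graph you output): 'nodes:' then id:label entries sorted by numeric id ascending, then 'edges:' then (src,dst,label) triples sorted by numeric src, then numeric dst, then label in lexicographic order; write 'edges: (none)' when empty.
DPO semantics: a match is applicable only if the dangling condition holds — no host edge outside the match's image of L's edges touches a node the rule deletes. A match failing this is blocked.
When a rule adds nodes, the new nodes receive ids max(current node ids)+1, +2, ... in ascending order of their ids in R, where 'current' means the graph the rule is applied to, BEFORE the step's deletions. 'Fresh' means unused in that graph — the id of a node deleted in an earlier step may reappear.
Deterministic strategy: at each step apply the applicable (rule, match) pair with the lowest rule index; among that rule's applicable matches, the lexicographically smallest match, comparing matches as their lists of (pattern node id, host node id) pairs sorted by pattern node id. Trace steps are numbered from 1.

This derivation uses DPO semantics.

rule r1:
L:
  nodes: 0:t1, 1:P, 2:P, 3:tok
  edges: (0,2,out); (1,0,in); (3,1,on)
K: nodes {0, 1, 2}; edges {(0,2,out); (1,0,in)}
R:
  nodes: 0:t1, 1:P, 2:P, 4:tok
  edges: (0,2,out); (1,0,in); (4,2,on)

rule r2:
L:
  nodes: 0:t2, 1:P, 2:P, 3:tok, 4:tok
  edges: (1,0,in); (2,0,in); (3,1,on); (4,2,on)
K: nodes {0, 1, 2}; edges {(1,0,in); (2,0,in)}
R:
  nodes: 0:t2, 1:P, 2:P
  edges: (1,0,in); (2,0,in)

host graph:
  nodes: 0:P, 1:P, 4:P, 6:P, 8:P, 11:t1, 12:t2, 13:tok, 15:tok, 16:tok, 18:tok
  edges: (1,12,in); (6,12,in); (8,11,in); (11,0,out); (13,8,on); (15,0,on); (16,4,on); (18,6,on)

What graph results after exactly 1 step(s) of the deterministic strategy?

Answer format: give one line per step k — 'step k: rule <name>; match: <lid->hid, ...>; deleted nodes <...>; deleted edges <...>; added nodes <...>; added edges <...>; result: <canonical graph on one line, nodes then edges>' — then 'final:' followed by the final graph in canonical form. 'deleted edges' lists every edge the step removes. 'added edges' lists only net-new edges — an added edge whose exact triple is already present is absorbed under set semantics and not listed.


step 1: rule r1; match: 0->11, 1->8, 2->0, 3->13; deleted nodes 13; deleted edges (13,8,on); added nodes 19; added edges (19,0,on); result: nodes: 0:P, 1:P, 4:P, 6:P, 8:P, 11:t1, 12:t2, 15:tok, 16:tok, 18:tok, 19:tok edges: (1,12,in); (6,12,in); (8,11,in); (11,0,out); (15,0,on); (16,4,on); (18,6,on); (19,0,on)
final:
nodes: 0:P, 1:P, 4:P, 6:P, 8:P, 11:t1, 12:t2, 15:tok, 16:tok, 18:tok, 19:tok
edges: (1,12,in); (6,12,in); (8,11,in); (11,0,out); (15,0,on); (16,4,on); (18,6,on); (19,0,on)


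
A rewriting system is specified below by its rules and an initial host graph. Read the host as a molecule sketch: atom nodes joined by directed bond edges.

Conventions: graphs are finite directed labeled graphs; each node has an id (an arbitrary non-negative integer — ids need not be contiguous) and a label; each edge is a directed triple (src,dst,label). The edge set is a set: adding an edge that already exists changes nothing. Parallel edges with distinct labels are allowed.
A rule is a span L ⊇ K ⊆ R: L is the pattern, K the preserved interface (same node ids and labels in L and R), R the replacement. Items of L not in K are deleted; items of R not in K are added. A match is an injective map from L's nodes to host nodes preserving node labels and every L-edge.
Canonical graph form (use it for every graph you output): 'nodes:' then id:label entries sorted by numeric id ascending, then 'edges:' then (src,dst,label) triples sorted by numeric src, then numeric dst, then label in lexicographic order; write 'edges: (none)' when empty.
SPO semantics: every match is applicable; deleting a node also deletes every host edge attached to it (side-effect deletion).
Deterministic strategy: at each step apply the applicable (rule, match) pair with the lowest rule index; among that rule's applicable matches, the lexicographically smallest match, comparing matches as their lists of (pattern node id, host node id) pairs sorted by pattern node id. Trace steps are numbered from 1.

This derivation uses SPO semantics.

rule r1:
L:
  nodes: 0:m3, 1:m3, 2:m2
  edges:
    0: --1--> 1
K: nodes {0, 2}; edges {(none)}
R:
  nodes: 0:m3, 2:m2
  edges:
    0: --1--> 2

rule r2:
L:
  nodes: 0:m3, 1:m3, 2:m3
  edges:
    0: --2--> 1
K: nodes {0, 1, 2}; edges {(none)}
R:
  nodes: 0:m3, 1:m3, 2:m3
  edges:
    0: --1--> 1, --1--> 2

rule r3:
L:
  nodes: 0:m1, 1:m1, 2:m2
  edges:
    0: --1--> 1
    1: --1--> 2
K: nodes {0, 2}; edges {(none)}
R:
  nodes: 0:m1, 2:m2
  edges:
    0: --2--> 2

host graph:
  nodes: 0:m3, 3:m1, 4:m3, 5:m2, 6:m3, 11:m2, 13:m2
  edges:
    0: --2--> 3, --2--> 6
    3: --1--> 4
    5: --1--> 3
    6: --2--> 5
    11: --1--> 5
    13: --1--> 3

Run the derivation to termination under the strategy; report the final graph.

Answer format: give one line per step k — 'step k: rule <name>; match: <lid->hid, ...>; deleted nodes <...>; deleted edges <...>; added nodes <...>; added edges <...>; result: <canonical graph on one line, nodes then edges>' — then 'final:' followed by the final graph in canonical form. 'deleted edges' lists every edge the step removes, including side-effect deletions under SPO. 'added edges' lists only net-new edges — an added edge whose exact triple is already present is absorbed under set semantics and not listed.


step 1: rule r2; match: 0->0, 1->6, 2->4; deleted nodes (none); deleted edges (0,6,2); added nodes (none); added edges (0,4,1); (0,6,1); result: nodes: 0:m3, 3:m1, 4:m3, 5:m2, 6:m3, 11:m2, 13:m2 edges: (0,3,2); (0,4,1); (0,6,1); (3,4,1); (5,3,1); (6,5,2); (11,5,1); (13,3,1)
step 2: rule r1; match: 0->0, 1->4, 2->5; deleted nodes 4; deleted edges (0,4,1); (3,4,1); added nodes (none); added edges (0,5,1); result: nodes: 0:m3, 3:m1, 5:m2, 6:m3, 11:m2, 13:m2 edges: (0,3,2); (0,5,1); (0,6,1); (5,3,1); (6,5,2); (11,5,1); (13,3,1)
step 3: rule r1; match: 0->0, 1->6, 2->5; deleted nodes 6; deleted edges (0,6,1); (6,5,2); added nodes (none); added edges (none); result: nodes: 0:m3, 3:m1, 5:m2, 11:m2, 13:m2 edges: (0,3,2); (0,5,1); (5,3,1); (11,5,1); (13,3,1)
final:
nodes: 0:m3, 3:m1, 5:m2, 11:m2, 13:m2
edges: (0,3,2); (0,5,1); (5,3,1); (11,5,1); (13,3,1)


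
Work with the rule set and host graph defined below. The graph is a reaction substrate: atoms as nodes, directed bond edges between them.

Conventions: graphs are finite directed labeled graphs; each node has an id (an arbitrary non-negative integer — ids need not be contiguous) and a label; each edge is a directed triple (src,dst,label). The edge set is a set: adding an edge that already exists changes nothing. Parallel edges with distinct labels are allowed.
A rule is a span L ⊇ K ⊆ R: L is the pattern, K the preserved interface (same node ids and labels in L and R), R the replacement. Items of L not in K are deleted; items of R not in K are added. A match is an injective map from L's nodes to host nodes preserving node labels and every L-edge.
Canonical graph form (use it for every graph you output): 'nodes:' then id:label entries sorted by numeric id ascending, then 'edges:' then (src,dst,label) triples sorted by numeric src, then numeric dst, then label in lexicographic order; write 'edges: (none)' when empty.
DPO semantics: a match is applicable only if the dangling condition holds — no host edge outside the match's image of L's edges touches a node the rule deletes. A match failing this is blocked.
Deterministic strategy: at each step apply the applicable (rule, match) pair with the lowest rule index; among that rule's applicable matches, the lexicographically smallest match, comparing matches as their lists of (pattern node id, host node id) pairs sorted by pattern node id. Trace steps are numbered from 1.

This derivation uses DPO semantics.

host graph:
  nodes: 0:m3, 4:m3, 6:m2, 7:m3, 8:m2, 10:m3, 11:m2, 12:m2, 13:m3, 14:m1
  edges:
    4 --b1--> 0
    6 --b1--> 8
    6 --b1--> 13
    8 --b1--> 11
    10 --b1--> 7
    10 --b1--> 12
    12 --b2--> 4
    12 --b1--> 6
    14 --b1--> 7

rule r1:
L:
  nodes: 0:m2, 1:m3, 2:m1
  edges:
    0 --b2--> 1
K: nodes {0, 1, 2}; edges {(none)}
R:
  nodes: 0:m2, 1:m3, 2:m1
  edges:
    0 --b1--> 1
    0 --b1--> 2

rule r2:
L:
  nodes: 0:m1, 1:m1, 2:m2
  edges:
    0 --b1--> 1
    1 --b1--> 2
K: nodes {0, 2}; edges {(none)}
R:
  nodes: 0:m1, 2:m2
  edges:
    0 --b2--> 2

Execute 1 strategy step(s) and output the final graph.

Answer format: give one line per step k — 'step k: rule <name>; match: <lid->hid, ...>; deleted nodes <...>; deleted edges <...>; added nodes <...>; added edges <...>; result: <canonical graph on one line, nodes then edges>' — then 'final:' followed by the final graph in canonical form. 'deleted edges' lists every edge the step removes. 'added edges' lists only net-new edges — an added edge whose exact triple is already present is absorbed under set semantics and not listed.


step 1: rule r1; match: 0->12, 1->4, 2->14; deleted nodes (none); deleted edges (12,4,b2); added nodes (none); added edges (12,4,b1); (12,14,b1); result: nodes: 0:m3, 4:m3, 6:m2, 7:m3, 8:m2, 10:m3, 11:m2, 12:m2, 13:m3, 14:m1 edges: (4,0,b1); (6,8,b1); (6,13,b1); (8,11,b1); (10,7,b1); (10,12,b1); (12,4,b1); (12,6,b1); (12,14,b1); (14,7,b1)
final:
nodes: 0:m3, 4:m3, 6:m2, 7:m3, 8:m2, 10:m3, 11:m2, 12:m2, 13:m3, 14:m1
edges: (4,0,b1); (6,8,b1); (6,13,b1); (8,11,b1); (10,7,b1); (10,12,b1); (12,4,b1); (12,6,b1); (12,14,b1); (14,7,b1)


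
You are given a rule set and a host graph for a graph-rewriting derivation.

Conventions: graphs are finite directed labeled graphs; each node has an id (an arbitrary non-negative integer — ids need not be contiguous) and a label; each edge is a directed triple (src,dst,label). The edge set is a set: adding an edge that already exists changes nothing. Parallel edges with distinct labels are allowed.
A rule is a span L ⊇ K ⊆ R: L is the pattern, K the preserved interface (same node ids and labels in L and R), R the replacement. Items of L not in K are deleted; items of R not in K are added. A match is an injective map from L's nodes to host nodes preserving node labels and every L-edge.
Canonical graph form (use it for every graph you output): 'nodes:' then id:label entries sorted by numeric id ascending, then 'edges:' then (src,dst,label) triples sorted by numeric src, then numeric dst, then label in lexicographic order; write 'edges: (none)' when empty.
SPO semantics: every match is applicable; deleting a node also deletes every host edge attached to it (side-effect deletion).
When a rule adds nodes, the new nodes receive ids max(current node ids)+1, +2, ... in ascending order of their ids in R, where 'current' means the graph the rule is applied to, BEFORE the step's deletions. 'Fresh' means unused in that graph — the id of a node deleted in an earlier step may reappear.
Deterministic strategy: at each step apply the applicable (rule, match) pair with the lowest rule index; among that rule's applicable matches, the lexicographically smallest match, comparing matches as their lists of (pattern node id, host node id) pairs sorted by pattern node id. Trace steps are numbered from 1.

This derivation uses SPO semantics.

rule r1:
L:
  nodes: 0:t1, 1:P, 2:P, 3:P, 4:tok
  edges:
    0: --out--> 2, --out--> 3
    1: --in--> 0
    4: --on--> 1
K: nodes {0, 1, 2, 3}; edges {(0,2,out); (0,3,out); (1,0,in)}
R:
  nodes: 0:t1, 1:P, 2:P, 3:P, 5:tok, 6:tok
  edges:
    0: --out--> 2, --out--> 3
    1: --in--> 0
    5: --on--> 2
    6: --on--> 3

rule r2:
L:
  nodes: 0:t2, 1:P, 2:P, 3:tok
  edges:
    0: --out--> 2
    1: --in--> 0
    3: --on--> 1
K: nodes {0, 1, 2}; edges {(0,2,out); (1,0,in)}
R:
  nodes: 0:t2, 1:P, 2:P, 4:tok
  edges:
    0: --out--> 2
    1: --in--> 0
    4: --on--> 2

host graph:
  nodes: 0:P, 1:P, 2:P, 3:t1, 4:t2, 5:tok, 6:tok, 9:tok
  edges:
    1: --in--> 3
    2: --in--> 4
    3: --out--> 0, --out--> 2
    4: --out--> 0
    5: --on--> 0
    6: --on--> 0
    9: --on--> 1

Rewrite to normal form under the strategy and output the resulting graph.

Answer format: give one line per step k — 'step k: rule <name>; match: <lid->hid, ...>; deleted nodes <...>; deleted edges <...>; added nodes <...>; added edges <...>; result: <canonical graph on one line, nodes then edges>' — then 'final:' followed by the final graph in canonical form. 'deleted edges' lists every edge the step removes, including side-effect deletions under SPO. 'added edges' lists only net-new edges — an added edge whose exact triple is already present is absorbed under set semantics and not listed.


step 1: rule r1; match: 0->3, 1->1, 2->0, 3->2, 4->9; deleted nodes 9; deleted edges (9,1,on); added nodes 10, 11; added edges (10,0,on); (11,2,on); result: nodes: 0:P, 1:P, 2:P, 3:t1, 4:t2, 5:tok, 6:tok, 10:tok, 11:tok edges: (1,3,in); (2,4,in); (3,0,out); (3,2,out); (4,0,out); (5,0,on); (6,0,on); (10,0,on); (11,2,on)
step 2: rule r2; match: 0->4, 1->2, 2->0, 3->11; deleted nodes 11; deleted edges (11,2,on); added nodes 12; added edges (12,0,on); result: nodes: 0:P, 1:P, 2:P, 3:t1, 4:t2, 5:tok, 6:tok, 10:tok, 12:tok edges: (1,3,in); (2,4,in); (3,0,out); (3,2,out); (4,0,out); (5,0,on); (6,0,on); (10,0,on); (12,0,on)
final:
nodes: 0:P, 1:P, 2:P, 3:t1, 4:t2, 5:tok, 6:tok, 10:tok, 12:tok
edges: (1,3,in); (2,4,in); (3,0,out); (3,2,out); (4,0,out); (5,0,on); (6,0,on); (10,0,on); (12,0,on)


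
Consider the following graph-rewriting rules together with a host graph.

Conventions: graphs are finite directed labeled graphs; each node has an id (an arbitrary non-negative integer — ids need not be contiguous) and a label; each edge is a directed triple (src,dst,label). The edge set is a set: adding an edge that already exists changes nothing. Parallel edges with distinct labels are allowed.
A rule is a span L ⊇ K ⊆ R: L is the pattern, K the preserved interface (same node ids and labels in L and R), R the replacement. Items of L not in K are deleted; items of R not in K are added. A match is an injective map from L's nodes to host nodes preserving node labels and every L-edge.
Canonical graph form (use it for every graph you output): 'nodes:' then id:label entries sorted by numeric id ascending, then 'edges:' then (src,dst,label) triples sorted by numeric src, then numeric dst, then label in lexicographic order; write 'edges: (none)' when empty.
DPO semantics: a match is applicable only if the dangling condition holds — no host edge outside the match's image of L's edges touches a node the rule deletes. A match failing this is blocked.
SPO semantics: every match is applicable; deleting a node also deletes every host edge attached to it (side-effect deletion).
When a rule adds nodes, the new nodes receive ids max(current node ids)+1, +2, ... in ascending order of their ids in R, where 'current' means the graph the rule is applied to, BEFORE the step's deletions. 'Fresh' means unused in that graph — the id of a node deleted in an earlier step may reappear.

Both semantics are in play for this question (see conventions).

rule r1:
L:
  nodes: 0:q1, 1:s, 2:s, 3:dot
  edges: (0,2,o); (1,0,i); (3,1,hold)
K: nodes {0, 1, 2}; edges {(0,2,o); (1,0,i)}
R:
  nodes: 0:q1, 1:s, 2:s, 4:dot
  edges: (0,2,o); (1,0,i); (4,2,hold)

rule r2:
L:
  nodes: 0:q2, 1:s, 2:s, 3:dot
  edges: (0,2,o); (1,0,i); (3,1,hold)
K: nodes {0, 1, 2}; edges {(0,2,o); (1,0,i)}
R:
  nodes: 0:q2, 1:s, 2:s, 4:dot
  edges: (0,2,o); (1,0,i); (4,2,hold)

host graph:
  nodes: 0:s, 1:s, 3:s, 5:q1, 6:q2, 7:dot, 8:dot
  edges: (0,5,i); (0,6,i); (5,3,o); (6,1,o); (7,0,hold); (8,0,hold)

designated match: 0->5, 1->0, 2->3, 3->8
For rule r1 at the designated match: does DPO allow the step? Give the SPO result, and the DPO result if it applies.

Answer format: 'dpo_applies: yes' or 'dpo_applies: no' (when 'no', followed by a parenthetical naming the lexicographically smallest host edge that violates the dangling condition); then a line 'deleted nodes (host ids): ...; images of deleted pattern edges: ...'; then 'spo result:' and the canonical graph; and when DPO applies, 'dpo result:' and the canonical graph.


dpo_applies: yes
deleted nodes (host ids): 8; images of deleted pattern edges: (8,0,hold)
spo result:
nodes: 0:s, 1:s, 3:s, 5:q1, 6:q2, 7:dot, 9:dot
edges: (0,5,i); (0,6,i); (5,3,o); (6,1,o); (7,0,hold); (9,3,hold)
dpo result:
nodes: 0:s, 1:s, 3:s, 5:q1, 6:q2, 7:dot, 9:dot
edges: (0,5,i); (0,6,i); (5,3,o); (6,1,o); (7,0,hold); (9,3,hold)
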